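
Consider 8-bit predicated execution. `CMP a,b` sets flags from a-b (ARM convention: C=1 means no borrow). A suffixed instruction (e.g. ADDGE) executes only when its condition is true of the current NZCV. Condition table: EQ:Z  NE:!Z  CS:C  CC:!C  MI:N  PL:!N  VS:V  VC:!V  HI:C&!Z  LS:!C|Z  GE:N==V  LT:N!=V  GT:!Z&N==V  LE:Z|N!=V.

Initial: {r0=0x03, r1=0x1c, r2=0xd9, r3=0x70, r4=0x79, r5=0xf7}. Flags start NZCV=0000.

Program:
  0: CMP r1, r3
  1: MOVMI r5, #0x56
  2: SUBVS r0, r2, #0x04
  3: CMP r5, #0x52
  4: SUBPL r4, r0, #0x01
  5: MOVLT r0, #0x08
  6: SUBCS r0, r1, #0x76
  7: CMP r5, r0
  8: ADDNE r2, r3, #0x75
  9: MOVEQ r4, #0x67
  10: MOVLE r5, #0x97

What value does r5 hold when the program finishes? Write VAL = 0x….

0: ✓ CMP  NZCV=1000
1: ✓ MOVMI  r5←0x56
2: · SUBVS
3: ✓ CMP  NZCV=0010
4: ✓ SUBPL  r4←0x02
5: · MOVLT
6: ✓ SUBCS  r0←0xa6
7: ✓ CMP  NZCV=1001
8: ✓ ADDNE  r2←0xe5
9: · MOVEQ
10: · MOVLE

VAL = 0x56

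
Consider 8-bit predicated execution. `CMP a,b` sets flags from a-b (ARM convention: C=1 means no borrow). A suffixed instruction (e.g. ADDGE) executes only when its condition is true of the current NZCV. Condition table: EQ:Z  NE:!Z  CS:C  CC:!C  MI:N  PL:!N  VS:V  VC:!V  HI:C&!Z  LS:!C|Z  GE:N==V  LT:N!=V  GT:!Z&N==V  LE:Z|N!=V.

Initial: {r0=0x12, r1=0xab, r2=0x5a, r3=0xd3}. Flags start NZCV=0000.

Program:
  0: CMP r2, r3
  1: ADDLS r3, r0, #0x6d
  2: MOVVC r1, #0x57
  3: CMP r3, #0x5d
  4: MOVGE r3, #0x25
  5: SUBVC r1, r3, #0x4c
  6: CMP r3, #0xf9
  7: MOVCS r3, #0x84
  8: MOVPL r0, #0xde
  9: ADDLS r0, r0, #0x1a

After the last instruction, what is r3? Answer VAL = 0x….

0: ✓ CMP  NZCV=1001
1: ✓ ADDLS  r3←0x7f
2: · MOVVC
3: ✓ CMP  NZCV=0010
4: ✓ MOVGE  r3←0x25
5: ✓ SUBVC  r1←0xd9
6: ✓ CMP  NZCV=0000
7: · MOVCS
8: ✓ MOVPL  r0←0xde
9: ✓ ADDLS  r0←0xf8

VAL = 0x25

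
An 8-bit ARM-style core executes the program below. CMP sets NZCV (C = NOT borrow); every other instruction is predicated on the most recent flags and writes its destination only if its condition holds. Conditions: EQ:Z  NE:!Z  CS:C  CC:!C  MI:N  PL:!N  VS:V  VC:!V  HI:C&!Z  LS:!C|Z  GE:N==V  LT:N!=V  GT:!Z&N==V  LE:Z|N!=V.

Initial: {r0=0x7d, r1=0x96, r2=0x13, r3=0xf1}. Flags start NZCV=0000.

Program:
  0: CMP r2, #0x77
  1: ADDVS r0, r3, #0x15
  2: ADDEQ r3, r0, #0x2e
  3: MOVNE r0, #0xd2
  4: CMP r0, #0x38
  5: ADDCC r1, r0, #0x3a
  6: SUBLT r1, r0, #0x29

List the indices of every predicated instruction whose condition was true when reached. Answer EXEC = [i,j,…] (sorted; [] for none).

EXEC = [3,6]

[0] flags=1000 → (cmp)
[1] flags=1000 VS?F → skip
[2] flags=1000 EQ?F → skip
[3] flags=1000 NE?T → r0=0xd2
[4] flags=1010 → (cmp)
[5] flags=1010 CC?F → skip
[6] flags=1010 LT?T → r1=0xa9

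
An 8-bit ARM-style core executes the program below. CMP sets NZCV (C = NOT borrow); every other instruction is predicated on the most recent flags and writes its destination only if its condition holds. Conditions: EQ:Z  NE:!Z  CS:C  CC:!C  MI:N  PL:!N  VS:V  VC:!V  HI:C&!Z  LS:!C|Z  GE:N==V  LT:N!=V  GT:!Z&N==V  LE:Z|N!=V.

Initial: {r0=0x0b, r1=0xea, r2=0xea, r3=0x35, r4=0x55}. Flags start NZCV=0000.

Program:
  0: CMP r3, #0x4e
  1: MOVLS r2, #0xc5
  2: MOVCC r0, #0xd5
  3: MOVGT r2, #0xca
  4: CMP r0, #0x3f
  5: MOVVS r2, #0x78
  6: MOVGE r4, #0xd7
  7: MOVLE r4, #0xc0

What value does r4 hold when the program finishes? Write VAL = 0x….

[0] flags=1000 → (cmp)
[1] flags=1000 LS?T → r2=0xc5
[2] flags=1000 CC?T → r0=0xd5
[3] flags=1000 GT?F → skip
[4] flags=1010 → (cmp)
[5] flags=1010 VS?F → skip
[6] flags=1010 GE?F → skip
[7] flags=1010 LE?T → r4=0xc0

VAL = 0xc0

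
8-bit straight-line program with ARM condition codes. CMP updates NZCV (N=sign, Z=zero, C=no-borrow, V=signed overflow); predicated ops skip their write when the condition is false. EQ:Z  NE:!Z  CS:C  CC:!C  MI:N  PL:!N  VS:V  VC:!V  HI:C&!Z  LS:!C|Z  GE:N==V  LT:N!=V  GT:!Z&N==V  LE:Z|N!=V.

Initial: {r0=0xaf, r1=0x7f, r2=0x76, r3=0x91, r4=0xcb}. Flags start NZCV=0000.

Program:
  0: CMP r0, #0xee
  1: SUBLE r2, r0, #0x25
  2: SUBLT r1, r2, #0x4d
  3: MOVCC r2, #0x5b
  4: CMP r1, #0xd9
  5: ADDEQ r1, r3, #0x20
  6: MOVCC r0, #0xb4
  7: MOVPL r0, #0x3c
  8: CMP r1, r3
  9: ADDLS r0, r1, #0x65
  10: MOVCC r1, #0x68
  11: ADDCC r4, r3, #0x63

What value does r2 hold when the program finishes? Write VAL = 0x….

[0] flags=1000 → (cmp)
[1] flags=1000 LE?T → r2=0x8a
[2] flags=1000 LT?T → r1=0x3d
[3] flags=1000 CC?T → r2=0x5b
[4] flags=0000 → (cmp)
[5] flags=0000 EQ?F → skip
[6] flags=0000 CC?T → r0=0xb4
[7] flags=0000 PL?T → r0=0x3c
[8] flags=1001 → (cmp)
[9] flags=1001 LS?T → r0=0xa2
[10] flags=1001 CC?T → r1=0x68
[11] flags=1001 CC?T → r4=0xf4

VAL = 0x5b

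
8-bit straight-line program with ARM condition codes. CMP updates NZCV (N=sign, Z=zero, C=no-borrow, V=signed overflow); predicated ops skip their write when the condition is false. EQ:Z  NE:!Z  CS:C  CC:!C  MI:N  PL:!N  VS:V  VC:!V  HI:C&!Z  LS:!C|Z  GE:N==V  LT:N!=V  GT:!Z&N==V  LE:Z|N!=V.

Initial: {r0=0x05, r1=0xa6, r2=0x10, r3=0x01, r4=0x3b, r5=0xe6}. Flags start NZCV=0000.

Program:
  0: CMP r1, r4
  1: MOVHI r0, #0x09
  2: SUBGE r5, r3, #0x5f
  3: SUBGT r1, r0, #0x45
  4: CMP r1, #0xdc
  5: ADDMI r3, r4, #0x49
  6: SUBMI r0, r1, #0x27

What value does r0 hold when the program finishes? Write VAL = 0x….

VAL = 0x7f

0: ✓ CMP  NZCV=0011
1: ✓ MOVHI  r0←0x09
2: · SUBGE
3: · SUBGT
4: ✓ CMP  NZCV=1000
5: ✓ ADDMI  r3←0x84
6: ✓ SUBMI  r0←0x7f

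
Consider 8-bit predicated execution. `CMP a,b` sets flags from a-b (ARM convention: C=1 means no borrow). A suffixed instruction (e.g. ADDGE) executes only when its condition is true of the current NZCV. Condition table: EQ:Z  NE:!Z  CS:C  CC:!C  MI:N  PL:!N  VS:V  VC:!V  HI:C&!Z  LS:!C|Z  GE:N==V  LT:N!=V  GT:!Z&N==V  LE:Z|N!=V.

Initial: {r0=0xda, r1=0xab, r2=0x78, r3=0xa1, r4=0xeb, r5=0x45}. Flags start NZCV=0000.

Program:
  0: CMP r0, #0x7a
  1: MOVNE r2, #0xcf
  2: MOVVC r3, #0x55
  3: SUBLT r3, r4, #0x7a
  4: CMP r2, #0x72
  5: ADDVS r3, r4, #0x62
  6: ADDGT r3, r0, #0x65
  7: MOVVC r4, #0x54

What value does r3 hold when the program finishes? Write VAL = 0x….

VAL = 0x4d

[0] flags=0011 → (cmp)
[1] flags=0011 NE?T → r2=0xcf
[2] flags=0011 VC?F → skip
[3] flags=0011 LT?T → r3=0x71
[4] flags=0011 → (cmp)
[5] flags=0011 VS?T → r3=0x4d
[6] flags=0011 GT?F → skip
[7] flags=0011 VC?F → skip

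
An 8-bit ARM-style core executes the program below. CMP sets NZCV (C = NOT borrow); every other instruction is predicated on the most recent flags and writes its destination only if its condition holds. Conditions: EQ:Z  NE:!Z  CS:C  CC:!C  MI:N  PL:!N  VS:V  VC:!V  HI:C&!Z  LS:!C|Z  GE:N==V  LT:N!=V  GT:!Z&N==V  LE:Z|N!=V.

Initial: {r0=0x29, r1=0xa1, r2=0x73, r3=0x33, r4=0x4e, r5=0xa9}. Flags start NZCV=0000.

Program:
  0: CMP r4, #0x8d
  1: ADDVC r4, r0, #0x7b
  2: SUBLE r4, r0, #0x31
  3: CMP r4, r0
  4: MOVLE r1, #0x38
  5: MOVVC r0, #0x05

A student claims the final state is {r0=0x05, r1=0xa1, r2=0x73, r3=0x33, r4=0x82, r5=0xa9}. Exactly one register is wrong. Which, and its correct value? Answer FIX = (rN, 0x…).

FIX = (r4, 0x4e)

[0] flags=1001 → (cmp)
[1] flags=1001 VC?F → skip
[2] flags=1001 LE?F → skip
[3] flags=0010 → (cmp)
[4] flags=0010 LE?F → skip
[5] flags=0010 VC?T → r0=0x05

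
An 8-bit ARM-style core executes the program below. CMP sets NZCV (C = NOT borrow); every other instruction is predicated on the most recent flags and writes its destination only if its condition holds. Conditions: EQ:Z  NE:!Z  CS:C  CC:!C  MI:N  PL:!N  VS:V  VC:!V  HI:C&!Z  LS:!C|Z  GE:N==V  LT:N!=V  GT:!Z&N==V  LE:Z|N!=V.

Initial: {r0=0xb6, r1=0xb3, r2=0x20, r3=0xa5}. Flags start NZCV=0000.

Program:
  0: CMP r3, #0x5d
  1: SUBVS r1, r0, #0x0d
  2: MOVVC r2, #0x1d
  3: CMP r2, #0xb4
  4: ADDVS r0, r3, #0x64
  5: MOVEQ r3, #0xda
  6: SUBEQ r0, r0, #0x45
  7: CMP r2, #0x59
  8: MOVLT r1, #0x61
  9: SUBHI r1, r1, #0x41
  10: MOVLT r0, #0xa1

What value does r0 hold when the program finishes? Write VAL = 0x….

[0] flags=0011 → (cmp)
[1] flags=0011 VS?T → r1=0xa9
[2] flags=0011 VC?F → skip
[3] flags=0000 → (cmp)
[4] flags=0000 VS?F → skip
[5] flags=0000 EQ?F → skip
[6] flags=0000 EQ?F → skip
[7] flags=1000 → (cmp)
[8] flags=1000 LT?T → r1=0x61
[9] flags=1000 HI?F → skip
[10] flags=1000 LT?T → r0=0xa1

VAL = 0xa1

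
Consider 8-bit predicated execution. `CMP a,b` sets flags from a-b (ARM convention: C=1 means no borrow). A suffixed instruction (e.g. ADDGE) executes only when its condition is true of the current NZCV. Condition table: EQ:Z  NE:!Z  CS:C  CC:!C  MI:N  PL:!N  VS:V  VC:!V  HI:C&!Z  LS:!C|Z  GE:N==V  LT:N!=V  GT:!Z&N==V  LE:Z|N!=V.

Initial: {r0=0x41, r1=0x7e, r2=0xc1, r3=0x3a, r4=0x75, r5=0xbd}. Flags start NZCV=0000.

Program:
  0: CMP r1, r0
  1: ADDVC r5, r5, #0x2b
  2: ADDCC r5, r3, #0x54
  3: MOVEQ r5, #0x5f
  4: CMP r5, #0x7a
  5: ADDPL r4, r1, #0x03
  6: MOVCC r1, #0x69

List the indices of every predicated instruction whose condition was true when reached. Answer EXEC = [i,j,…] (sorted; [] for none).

[0] flags=0010 → (cmp)
[1] flags=0010 VC?T → r5=0xe8
[2] flags=0010 CC?F → skip
[3] flags=0010 EQ?F → skip
[4] flags=0011 → (cmp)
[5] flags=0011 PL?T → r4=0x81
[6] flags=0011 CC?F → skip

EXEC = [1,5]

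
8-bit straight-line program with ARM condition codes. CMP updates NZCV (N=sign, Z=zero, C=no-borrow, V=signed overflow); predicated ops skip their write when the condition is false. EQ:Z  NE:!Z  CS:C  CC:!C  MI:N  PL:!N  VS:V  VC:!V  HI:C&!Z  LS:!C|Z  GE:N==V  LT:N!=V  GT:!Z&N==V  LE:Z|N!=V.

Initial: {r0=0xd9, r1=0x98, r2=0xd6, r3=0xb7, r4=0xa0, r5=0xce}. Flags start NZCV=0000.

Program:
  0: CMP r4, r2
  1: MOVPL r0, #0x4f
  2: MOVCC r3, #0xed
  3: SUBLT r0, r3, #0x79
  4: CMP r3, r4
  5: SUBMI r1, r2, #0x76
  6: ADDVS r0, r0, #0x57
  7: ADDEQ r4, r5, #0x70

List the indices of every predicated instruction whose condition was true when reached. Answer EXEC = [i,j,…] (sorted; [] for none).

EXEC = [2,3]

[0] flags=1000 → (cmp)
[1] flags=1000 PL?F → skip
[2] flags=1000 CC?T → r3=0xed
[3] flags=1000 LT?T → r0=0x74
[4] flags=0010 → (cmp)
[5] flags=0010 MI?F → skip
[6] flags=0010 VS?F → skip
[7] flags=0010 EQ?F → skip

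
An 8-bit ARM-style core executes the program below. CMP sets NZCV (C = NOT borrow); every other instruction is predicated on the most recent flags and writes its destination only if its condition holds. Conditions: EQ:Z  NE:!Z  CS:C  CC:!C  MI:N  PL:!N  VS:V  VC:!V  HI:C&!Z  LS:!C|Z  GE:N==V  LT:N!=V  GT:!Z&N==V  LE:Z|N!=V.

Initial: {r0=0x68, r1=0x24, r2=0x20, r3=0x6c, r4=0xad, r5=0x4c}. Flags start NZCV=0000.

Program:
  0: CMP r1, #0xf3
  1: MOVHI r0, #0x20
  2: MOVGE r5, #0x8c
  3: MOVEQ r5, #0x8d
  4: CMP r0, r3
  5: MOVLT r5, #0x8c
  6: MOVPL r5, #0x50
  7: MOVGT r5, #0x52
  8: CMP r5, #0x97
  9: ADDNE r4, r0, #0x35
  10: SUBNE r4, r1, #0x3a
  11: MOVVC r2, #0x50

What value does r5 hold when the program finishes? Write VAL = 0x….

VAL = 0x8c

[0] flags=0000 → (cmp)
[1] flags=0000 HI?F → skip
[2] flags=0000 GE?T → r5=0x8c
[3] flags=0000 EQ?F → skip
[4] flags=1000 → (cmp)
[5] flags=1000 LT?T → r5=0x8c
[6] flags=1000 PL?F → skip
[7] flags=1000 GT?F → skip
[8] flags=1000 → (cmp)
[9] flags=1000 NE?T → r4=0x9d
[10] flags=1000 NE?T → r4=0xea
[11] flags=1000 VC?T → r2=0x50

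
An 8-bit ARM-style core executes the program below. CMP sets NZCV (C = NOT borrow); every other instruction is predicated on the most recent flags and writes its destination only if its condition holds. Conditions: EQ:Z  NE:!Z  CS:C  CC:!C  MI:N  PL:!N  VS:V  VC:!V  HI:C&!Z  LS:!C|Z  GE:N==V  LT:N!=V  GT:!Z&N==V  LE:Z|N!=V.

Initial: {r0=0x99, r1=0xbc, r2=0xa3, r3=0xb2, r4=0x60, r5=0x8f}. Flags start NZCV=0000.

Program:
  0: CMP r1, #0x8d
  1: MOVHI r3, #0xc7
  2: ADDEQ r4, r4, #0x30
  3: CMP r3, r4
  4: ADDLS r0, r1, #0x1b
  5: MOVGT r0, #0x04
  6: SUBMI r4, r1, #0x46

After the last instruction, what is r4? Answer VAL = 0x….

VAL = 0x60

[0] flags=0010 → (cmp)
[1] flags=0010 HI?T → r3=0xc7
[2] flags=0010 EQ?F → skip
[3] flags=0011 → (cmp)
[4] flags=0011 LS?F → skip
[5] flags=0011 GT?F → skip
[6] flags=0011 MI?F → skip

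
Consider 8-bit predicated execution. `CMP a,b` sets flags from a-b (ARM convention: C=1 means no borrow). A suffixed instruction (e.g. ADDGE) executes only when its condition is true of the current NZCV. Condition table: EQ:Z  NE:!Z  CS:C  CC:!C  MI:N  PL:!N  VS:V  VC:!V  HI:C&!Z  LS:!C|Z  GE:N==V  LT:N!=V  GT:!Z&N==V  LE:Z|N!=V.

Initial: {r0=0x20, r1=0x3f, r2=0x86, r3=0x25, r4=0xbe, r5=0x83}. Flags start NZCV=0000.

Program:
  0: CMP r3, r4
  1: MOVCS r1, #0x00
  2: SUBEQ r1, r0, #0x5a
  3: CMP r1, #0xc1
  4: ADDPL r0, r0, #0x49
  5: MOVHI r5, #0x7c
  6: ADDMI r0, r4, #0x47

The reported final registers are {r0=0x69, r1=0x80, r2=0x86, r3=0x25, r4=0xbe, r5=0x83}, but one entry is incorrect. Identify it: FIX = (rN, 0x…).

0: ✓ CMP  NZCV=0000
1: · MOVCS
2: · SUBEQ
3: ✓ CMP  NZCV=0000
4: ✓ ADDPL  r0←0x69
5: · MOVHI
6: · ADDMI

FIX = (r1, 0x3f)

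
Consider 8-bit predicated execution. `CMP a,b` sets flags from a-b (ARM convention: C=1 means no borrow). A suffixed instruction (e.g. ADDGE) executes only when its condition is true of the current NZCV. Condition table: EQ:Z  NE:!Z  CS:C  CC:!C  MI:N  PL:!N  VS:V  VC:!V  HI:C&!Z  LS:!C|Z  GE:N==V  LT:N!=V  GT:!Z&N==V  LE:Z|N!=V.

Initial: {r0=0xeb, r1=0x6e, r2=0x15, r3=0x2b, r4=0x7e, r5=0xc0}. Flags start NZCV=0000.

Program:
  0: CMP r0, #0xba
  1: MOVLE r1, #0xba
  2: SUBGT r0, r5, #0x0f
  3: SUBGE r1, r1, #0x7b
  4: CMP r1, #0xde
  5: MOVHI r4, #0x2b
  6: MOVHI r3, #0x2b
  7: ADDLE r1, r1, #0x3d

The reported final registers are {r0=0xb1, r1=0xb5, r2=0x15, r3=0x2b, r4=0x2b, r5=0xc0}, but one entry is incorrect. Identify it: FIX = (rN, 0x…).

0: ✓ CMP  NZCV=0010
1: · MOVLE
2: ✓ SUBGT  r0←0xb1
3: ✓ SUBGE  r1←0xf3
4: ✓ CMP  NZCV=0010
5: ✓ MOVHI  r4←0x2b
6: ✓ MOVHI  r3←0x2b
7: · ADDLE

FIX = (r1, 0xf3)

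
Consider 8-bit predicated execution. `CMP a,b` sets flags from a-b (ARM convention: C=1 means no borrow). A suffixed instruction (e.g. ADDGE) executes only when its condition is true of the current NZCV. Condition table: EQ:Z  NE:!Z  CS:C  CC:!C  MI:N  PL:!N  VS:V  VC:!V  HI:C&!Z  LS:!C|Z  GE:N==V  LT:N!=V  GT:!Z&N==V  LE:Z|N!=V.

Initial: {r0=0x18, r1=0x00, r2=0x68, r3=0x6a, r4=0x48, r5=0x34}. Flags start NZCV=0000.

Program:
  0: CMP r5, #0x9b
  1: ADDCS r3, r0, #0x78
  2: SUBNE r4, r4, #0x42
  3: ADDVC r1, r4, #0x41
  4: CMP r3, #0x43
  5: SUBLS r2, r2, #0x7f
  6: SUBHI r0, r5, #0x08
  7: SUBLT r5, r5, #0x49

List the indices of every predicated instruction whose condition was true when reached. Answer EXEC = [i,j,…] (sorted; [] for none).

[0] flags=1001 → (cmp)
[1] flags=1001 CS?F → skip
[2] flags=1001 NE?T → r4=0x06
[3] flags=1001 VC?F → skip
[4] flags=0010 → (cmp)
[5] flags=0010 LS?F → skip
[6] flags=0010 HI?T → r0=0x2c
[7] flags=0010 LT?F → skip

EXEC = [2,6]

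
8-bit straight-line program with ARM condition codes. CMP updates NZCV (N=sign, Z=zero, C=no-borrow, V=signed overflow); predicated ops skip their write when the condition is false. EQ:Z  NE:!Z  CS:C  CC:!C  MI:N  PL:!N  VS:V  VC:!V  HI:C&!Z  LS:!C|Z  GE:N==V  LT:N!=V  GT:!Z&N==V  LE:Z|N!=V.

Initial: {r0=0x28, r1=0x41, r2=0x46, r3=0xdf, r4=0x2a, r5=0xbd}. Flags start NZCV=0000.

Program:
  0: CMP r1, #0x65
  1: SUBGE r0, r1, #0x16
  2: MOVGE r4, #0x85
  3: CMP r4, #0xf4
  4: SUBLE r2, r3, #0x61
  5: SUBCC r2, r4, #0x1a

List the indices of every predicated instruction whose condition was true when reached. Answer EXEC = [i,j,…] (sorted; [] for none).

EXEC = [5]

0: ✓ CMP  NZCV=1000
1: · SUBGE
2: · MOVGE
3: ✓ CMP  NZCV=0000
4: · SUBLE
5: ✓ SUBCC  r2←0x10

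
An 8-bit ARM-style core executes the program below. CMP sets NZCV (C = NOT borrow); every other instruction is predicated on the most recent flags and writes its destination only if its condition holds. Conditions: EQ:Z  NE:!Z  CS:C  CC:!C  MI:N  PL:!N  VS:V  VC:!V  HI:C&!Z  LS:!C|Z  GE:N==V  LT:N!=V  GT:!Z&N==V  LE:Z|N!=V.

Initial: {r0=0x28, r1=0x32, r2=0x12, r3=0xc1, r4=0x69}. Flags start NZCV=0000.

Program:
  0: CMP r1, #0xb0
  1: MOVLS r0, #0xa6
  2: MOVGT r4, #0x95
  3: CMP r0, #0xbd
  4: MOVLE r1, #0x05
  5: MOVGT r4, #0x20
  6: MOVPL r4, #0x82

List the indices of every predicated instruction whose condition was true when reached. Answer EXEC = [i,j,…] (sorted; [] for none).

[0] flags=1001 → (cmp)
[1] flags=1001 LS?T → r0=0xa6
[2] flags=1001 GT?T → r4=0x95
[3] flags=1000 → (cmp)
[4] flags=1000 LE?T → r1=0x05
[5] flags=1000 GT?F → skip
[6] flags=1000 PL?F → skip

EXEC = [1,2,4]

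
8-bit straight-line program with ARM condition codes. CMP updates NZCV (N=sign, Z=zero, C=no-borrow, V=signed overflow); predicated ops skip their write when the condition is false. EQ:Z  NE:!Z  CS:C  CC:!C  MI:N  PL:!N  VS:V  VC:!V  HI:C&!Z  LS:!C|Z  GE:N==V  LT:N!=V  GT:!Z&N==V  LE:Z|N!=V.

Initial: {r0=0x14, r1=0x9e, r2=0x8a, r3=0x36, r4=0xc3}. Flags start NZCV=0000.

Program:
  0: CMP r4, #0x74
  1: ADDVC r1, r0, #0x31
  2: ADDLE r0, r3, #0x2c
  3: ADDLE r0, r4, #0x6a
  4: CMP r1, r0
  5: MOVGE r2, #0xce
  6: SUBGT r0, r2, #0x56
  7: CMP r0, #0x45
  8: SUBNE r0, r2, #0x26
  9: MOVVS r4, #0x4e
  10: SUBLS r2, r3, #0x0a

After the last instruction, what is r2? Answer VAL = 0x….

0: ✓ CMP  NZCV=0011
1: · ADDVC
2: ✓ ADDLE  r0←0x62
3: ✓ ADDLE  r0←0x2d
4: ✓ CMP  NZCV=0011
5: · MOVGE
6: · SUBGT
7: ✓ CMP  NZCV=1000
8: ✓ SUBNE  r0←0x64
9: · MOVVS
10: ✓ SUBLS  r2←0x2c

VAL = 0x2c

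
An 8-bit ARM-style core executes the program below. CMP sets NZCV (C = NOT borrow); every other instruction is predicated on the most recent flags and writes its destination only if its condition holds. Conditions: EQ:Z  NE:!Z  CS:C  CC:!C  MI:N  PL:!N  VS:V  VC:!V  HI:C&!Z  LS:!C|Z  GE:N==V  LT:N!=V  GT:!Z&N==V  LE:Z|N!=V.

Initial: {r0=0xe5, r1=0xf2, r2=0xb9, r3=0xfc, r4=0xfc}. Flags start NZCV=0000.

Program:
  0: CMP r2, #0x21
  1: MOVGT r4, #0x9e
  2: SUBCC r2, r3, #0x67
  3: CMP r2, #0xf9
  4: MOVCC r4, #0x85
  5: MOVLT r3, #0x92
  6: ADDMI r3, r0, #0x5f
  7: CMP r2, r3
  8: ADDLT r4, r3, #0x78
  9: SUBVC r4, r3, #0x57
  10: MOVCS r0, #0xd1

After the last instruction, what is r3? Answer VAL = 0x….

VAL = 0x44

[0] flags=1010 → (cmp)
[1] flags=1010 GT?F → skip
[2] flags=1010 CC?F → skip
[3] flags=1000 → (cmp)
[4] flags=1000 CC?T → r4=0x85
[5] flags=1000 LT?T → r3=0x92
[6] flags=1000 MI?T → r3=0x44
[7] flags=0011 → (cmp)
[8] flags=0011 LT?T → r4=0xbc
[9] flags=0011 VC?F → skip
[10] flags=0011 CS?T → r0=0xd1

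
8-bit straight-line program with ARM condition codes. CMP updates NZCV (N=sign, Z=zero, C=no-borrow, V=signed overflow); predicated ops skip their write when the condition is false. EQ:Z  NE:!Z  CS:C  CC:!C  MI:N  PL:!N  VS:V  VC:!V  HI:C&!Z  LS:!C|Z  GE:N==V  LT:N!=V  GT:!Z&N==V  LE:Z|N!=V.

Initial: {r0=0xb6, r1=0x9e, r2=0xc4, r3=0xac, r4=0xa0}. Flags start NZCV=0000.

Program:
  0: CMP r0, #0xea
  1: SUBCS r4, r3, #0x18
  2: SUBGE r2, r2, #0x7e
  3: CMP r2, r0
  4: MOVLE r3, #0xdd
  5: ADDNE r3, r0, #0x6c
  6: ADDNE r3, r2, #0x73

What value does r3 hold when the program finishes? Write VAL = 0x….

VAL = 0x37

[0] flags=1000 → (cmp)
[1] flags=1000 CS?F → skip
[2] flags=1000 GE?F → skip
[3] flags=0010 → (cmp)
[4] flags=0010 LE?F → skip
[5] flags=0010 NE?T → r3=0x22
[6] flags=0010 NE?T → r3=0x37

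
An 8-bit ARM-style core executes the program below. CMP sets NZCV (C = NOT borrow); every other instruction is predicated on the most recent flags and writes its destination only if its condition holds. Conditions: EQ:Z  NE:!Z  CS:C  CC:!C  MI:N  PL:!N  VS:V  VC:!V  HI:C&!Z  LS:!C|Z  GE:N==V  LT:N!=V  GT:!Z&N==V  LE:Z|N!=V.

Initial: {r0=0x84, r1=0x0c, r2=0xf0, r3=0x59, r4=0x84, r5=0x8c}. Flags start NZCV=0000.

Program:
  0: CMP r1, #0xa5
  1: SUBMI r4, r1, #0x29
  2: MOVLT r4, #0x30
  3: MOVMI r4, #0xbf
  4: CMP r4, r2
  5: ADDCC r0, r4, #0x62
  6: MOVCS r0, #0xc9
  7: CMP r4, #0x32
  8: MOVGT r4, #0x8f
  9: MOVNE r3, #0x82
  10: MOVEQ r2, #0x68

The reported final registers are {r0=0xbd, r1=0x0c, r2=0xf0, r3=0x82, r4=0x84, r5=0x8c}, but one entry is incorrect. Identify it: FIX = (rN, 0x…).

FIX = (r0, 0xe6)

0: ✓ CMP  NZCV=0000
1: · SUBMI
2: · MOVLT
3: · MOVMI
4: ✓ CMP  NZCV=1000
5: ✓ ADDCC  r0←0xe6
6: · MOVCS
7: ✓ CMP  NZCV=0011
8: · MOVGT
9: ✓ MOVNE  r3←0x82
10: · MOVEQ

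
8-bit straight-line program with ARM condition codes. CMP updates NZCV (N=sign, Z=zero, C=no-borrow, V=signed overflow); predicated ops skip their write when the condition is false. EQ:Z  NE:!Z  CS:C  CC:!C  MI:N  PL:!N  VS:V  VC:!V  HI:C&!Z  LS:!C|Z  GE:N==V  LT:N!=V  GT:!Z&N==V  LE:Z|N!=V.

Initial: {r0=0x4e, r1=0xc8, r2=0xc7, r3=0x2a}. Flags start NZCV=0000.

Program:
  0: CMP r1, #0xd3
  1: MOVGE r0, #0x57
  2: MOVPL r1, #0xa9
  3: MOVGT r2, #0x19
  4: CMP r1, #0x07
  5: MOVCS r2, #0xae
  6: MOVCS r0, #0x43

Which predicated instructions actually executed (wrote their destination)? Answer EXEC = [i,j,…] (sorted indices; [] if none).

[0] flags=1000 → (cmp)
[1] flags=1000 GE?F → skip
[2] flags=1000 PL?F → skip
[3] flags=1000 GT?F → skip
[4] flags=1010 → (cmp)
[5] flags=1010 CS?T → r2=0xae
[6] flags=1010 CS?T → r0=0x43

EXEC = [5,6]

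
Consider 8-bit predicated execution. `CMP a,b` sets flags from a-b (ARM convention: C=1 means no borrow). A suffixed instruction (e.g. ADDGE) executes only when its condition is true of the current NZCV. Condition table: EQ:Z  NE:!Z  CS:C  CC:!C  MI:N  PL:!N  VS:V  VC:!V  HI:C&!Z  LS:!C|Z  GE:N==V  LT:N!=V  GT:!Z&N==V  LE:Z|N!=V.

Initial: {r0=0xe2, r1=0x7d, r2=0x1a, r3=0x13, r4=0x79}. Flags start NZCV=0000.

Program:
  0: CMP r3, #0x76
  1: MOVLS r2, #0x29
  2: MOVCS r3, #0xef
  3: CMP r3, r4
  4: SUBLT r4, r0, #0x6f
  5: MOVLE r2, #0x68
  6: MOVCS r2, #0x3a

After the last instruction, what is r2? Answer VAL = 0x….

VAL = 0x68

[0] flags=1000 → (cmp)
[1] flags=1000 LS?T → r2=0x29
[2] flags=1000 CS?F → skip
[3] flags=1000 → (cmp)
[4] flags=1000 LT?T → r4=0x73
[5] flags=1000 LE?T → r2=0x68
[6] flags=1000 CS?F → skip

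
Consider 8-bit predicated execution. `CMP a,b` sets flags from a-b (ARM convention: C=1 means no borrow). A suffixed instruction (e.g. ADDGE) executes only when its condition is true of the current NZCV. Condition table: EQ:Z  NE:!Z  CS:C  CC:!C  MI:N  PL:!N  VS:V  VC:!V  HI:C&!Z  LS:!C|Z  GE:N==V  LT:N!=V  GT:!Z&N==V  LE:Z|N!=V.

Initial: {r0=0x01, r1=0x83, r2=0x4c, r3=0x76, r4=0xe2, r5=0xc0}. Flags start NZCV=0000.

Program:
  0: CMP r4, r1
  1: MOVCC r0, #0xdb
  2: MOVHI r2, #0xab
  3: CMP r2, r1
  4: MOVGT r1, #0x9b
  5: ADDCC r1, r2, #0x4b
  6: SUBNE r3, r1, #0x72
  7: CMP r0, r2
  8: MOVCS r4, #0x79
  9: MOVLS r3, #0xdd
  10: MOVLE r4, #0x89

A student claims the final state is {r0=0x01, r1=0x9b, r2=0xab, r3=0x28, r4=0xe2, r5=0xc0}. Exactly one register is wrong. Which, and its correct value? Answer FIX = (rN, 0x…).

[0] flags=0010 → (cmp)
[1] flags=0010 CC?F → skip
[2] flags=0010 HI?T → r2=0xab
[3] flags=0010 → (cmp)
[4] flags=0010 GT?T → r1=0x9b
[5] flags=0010 CC?F → skip
[6] flags=0010 NE?T → r3=0x29
[7] flags=0000 → (cmp)
[8] flags=0000 CS?F → skip
[9] flags=0000 LS?T → r3=0xdd
[10] flags=0000 LE?F → skip

FIX = (r3, 0xdd)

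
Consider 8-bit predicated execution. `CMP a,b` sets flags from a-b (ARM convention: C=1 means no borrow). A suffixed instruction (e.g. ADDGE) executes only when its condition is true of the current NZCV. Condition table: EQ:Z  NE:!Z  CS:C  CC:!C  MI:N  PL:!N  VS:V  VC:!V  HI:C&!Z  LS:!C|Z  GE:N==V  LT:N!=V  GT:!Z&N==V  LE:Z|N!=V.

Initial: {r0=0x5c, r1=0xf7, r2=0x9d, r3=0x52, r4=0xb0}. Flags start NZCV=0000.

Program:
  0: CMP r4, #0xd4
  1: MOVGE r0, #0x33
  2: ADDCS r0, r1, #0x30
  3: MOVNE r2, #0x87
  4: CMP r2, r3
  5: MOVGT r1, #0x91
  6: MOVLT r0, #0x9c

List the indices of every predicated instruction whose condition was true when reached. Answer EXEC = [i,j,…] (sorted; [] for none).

EXEC = [3,6]

0: ✓ CMP  NZCV=1000
1: · MOVGE
2: · ADDCS
3: ✓ MOVNE  r2←0x87
4: ✓ CMP  NZCV=0011
5: · MOVGT
6: ✓ MOVLT  r0←0x9c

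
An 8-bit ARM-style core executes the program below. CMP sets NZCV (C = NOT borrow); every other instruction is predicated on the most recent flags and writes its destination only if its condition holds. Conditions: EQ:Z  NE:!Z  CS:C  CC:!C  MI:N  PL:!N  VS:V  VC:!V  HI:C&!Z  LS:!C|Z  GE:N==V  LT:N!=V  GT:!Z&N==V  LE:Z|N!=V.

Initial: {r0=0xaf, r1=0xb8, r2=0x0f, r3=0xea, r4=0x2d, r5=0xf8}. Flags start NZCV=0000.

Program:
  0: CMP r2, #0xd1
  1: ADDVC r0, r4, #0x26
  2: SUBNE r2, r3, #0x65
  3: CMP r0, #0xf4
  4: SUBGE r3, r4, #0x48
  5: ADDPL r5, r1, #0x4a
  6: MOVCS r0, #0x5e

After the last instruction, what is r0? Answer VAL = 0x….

VAL = 0x53

0: ✓ CMP  NZCV=0000
1: ✓ ADDVC  r0←0x53
2: ✓ SUBNE  r2←0x85
3: ✓ CMP  NZCV=0000
4: ✓ SUBGE  r3←0xe5
5: ✓ ADDPL  r5←0x02
6: · MOVCS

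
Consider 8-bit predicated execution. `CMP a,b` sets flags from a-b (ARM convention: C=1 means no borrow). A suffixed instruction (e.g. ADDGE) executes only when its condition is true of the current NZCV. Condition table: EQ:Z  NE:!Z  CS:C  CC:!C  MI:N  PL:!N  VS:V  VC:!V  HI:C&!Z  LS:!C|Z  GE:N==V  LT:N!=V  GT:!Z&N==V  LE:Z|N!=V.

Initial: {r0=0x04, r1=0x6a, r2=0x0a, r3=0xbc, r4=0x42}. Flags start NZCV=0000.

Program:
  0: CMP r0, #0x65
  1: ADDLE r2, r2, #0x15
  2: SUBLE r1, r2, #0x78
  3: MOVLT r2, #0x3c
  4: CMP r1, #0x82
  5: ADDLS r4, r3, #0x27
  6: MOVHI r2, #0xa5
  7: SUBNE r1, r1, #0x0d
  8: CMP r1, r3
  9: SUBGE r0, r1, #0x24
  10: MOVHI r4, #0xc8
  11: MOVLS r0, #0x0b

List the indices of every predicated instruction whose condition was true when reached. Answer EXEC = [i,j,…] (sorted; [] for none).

0: ✓ CMP  NZCV=1000
1: ✓ ADDLE  r2←0x1f
2: ✓ SUBLE  r1←0xa7
3: ✓ MOVLT  r2←0x3c
4: ✓ CMP  NZCV=0010
5: · ADDLS
6: ✓ MOVHI  r2←0xa5
7: ✓ SUBNE  r1←0x9a
8: ✓ CMP  NZCV=1000
9: · SUBGE
10: · MOVHI
11: ✓ MOVLS  r0←0x0b

EXEC = [1,2,3,6,7,11]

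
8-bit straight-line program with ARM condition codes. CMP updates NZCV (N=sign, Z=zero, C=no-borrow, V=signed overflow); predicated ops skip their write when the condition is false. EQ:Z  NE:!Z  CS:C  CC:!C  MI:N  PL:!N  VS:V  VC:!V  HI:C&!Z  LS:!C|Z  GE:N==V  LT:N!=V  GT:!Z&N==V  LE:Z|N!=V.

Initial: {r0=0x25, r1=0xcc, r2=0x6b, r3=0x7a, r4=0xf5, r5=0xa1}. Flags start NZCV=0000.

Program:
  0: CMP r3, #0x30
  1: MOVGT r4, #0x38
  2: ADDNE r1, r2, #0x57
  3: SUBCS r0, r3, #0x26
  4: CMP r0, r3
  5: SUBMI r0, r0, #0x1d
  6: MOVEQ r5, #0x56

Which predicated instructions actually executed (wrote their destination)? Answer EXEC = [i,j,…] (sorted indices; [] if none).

EXEC = [1,2,3,5]

[0] flags=0010 → (cmp)
[1] flags=0010 GT?T → r4=0x38
[2] flags=0010 NE?T → r1=0xc2
[3] flags=0010 CS?T → r0=0x54
[4] flags=1000 → (cmp)
[5] flags=1000 MI?T → r0=0x37
[6] flags=1000 EQ?F → skip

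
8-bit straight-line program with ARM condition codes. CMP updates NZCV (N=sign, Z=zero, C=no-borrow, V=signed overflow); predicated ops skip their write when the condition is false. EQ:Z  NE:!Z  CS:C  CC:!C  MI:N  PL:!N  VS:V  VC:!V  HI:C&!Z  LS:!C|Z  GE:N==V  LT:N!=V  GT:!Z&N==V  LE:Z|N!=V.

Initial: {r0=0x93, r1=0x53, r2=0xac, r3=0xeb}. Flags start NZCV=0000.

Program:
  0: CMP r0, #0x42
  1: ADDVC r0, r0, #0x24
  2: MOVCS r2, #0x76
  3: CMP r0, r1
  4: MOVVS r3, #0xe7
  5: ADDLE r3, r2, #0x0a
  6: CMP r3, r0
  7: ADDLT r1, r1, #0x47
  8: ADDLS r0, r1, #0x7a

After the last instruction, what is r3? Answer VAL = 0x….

0: ✓ CMP  NZCV=0011
1: · ADDVC
2: ✓ MOVCS  r2←0x76
3: ✓ CMP  NZCV=0011
4: ✓ MOVVS  r3←0xe7
5: ✓ ADDLE  r3←0x80
6: ✓ CMP  NZCV=1000
7: ✓ ADDLT  r1←0x9a
8: ✓ ADDLS  r0←0x14

VAL = 0x80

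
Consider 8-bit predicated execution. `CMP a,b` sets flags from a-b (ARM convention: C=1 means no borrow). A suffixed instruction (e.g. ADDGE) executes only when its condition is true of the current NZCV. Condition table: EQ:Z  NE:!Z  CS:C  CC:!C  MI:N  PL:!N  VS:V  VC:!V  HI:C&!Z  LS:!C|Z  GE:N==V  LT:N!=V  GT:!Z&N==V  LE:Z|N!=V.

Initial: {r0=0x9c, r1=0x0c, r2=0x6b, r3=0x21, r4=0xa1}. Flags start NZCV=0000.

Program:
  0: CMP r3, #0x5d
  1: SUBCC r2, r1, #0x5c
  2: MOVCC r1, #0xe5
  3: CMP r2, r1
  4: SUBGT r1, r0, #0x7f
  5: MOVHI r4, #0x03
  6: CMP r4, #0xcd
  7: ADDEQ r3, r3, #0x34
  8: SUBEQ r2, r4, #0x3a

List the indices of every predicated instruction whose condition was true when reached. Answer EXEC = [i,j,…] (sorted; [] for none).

0: ✓ CMP  NZCV=1000
1: ✓ SUBCC  r2←0xb0
2: ✓ MOVCC  r1←0xe5
3: ✓ CMP  NZCV=1000
4: · SUBGT
5: · MOVHI
6: ✓ CMP  NZCV=1000
7: · ADDEQ
8: · SUBEQ

EXEC = [1,2]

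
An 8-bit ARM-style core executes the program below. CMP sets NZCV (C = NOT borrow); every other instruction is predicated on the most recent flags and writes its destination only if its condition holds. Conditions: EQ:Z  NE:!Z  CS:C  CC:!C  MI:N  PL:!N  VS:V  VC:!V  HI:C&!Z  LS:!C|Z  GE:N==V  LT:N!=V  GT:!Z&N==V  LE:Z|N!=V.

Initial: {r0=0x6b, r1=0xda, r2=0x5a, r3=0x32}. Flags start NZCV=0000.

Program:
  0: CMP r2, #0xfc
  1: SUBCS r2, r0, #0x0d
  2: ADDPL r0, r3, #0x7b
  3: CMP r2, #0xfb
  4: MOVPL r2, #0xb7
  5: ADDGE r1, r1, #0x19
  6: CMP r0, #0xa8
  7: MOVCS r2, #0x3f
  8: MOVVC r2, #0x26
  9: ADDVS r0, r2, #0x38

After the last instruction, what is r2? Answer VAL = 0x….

0: ✓ CMP  NZCV=0000
1: · SUBCS
2: ✓ ADDPL  r0←0xad
3: ✓ CMP  NZCV=0000
4: ✓ MOVPL  r2←0xb7
5: ✓ ADDGE  r1←0xf3
6: ✓ CMP  NZCV=0010
7: ✓ MOVCS  r2←0x3f
8: ✓ MOVVC  r2←0x26
9: · ADDVS

VAL = 0x26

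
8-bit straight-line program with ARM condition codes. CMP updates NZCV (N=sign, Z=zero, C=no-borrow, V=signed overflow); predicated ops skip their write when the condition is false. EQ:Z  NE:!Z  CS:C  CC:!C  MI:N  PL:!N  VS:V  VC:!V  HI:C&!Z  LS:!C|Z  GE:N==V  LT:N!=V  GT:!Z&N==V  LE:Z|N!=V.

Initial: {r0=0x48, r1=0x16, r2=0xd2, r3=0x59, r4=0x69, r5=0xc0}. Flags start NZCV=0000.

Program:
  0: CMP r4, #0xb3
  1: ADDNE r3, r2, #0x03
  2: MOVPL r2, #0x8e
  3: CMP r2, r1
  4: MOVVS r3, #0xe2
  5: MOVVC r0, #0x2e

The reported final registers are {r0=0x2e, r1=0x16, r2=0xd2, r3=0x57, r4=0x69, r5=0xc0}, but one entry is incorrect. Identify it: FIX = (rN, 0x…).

FIX = (r3, 0xd5)

0: ✓ CMP  NZCV=1001
1: ✓ ADDNE  r3←0xd5
2: · MOVPL
3: ✓ CMP  NZCV=1010
4: · MOVVS
5: ✓ MOVVC  r0←0x2e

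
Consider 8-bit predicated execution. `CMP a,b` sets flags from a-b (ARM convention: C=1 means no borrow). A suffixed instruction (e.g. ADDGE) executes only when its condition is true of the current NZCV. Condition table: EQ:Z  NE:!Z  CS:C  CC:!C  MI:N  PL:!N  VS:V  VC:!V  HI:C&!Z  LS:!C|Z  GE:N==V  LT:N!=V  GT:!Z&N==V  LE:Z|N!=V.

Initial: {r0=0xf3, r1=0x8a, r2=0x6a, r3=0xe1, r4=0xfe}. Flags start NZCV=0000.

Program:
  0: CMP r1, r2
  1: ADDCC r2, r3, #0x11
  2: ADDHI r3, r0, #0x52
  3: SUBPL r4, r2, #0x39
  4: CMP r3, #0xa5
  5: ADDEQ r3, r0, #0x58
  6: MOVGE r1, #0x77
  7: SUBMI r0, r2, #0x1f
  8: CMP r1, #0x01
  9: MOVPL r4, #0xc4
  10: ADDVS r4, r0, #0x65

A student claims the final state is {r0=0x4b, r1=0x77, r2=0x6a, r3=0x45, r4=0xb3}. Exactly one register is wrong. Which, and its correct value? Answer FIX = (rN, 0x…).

FIX = (r4, 0xc4)

[0] flags=0011 → (cmp)
[1] flags=0011 CC?F → skip
[2] flags=0011 HI?T → r3=0x45
[3] flags=0011 PL?T → r4=0x31
[4] flags=1001 → (cmp)
[5] flags=1001 EQ?F → skip
[6] flags=1001 GE?T → r1=0x77
[7] flags=1001 MI?T → r0=0x4b
[8] flags=0010 → (cmp)
[9] flags=0010 PL?T → r4=0xc4
[10] flags=0010 VS?F → skip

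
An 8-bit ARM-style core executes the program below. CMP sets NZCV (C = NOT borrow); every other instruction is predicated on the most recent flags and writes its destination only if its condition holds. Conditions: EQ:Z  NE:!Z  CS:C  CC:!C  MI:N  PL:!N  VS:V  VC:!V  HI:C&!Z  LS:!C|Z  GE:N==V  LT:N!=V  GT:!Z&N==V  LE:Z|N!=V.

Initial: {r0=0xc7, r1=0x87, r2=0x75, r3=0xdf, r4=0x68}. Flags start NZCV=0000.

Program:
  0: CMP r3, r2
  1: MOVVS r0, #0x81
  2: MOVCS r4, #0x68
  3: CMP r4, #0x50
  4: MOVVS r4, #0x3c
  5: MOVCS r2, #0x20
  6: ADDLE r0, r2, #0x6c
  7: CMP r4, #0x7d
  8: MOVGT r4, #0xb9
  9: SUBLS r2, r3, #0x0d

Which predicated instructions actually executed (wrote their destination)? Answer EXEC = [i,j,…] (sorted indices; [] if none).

EXEC = [1,2,5,9]

[0] flags=0011 → (cmp)
[1] flags=0011 VS?T → r0=0x81
[2] flags=0011 CS?T → r4=0x68
[3] flags=0010 → (cmp)
[4] flags=0010 VS?F → skip
[5] flags=0010 CS?T → r2=0x20
[6] flags=0010 LE?F → skip
[7] flags=1000 → (cmp)
[8] flags=1000 GT?F → skip
[9] flags=1000 LS?T → r2=0xd2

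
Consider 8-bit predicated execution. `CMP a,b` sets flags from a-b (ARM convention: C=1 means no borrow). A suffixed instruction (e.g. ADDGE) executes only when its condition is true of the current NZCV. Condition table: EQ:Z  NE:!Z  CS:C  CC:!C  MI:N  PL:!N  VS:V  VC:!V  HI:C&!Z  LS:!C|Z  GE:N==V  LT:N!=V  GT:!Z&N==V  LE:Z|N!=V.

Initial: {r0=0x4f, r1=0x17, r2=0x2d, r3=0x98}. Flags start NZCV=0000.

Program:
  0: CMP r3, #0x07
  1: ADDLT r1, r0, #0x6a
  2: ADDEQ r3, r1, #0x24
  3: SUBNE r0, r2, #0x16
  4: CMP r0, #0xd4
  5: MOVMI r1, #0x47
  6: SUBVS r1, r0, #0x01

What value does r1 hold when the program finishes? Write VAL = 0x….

0: ✓ CMP  NZCV=1010
1: ✓ ADDLT  r1←0xb9
2: · ADDEQ
3: ✓ SUBNE  r0←0x17
4: ✓ CMP  NZCV=0000
5: · MOVMI
6: · SUBVS

VAL = 0xb9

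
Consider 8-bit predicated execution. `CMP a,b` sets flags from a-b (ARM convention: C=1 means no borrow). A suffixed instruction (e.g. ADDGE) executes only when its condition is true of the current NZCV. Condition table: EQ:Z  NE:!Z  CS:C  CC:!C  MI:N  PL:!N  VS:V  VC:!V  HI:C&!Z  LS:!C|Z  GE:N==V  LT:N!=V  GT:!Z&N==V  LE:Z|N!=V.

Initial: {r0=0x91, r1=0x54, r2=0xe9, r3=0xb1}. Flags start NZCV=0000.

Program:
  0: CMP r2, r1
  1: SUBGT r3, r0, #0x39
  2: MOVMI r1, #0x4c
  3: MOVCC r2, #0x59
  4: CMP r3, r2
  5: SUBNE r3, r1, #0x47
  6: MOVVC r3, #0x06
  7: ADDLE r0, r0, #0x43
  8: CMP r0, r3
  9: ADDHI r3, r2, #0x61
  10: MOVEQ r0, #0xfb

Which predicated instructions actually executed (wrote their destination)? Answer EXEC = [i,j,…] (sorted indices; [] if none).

EXEC = [2,5,6,7,9]

[0] flags=1010 → (cmp)
[1] flags=1010 GT?F → skip
[2] flags=1010 MI?T → r1=0x4c
[3] flags=1010 CC?F → skip
[4] flags=1000 → (cmp)
[5] flags=1000 NE?T → r3=0x05
[6] flags=1000 VC?T → r3=0x06
[7] flags=1000 LE?T → r0=0xd4
[8] flags=1010 → (cmp)
[9] flags=1010 HI?T → r3=0x4a
[10] flags=1010 EQ?F → skip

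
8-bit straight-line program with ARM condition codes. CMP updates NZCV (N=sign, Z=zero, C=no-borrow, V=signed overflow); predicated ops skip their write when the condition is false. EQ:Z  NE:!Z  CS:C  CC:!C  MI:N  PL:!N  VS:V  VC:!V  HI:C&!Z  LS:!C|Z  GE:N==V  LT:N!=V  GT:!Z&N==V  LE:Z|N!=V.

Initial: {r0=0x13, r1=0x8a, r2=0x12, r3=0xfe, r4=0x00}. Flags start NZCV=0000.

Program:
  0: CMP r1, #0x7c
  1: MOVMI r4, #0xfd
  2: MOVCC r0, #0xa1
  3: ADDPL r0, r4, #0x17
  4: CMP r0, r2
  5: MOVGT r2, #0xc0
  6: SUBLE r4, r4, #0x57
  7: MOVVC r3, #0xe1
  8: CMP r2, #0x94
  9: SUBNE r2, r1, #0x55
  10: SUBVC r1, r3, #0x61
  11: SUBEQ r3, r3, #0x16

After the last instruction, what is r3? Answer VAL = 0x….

0: ✓ CMP  NZCV=0011
1: · MOVMI
2: · MOVCC
3: ✓ ADDPL  r0←0x17
4: ✓ CMP  NZCV=0010
5: ✓ MOVGT  r2←0xc0
6: · SUBLE
7: ✓ MOVVC  r3←0xe1
8: ✓ CMP  NZCV=0010
9: ✓ SUBNE  r2←0x35
10: ✓ SUBVC  r1←0x80
11: · SUBEQ

VAL = 0xe1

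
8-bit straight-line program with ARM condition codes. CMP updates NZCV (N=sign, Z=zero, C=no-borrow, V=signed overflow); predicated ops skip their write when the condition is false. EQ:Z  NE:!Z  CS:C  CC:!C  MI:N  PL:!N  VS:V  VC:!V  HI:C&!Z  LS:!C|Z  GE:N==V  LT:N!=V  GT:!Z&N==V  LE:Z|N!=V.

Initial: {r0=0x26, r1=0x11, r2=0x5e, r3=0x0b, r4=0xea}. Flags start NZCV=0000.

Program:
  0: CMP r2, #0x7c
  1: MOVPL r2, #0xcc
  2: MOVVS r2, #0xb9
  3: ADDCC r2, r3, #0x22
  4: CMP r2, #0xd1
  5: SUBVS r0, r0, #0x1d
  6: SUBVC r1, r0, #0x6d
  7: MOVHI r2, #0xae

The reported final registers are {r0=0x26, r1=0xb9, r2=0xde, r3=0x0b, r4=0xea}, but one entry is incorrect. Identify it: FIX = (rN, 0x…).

FIX = (r2, 0x2d)

[0] flags=1000 → (cmp)
[1] flags=1000 PL?F → skip
[2] flags=1000 VS?F → skip
[3] flags=1000 CC?T → r2=0x2d
[4] flags=0000 → (cmp)
[5] flags=0000 VS?F → skip
[6] flags=0000 VC?T → r1=0xb9
[7] flags=0000 HI?F → skip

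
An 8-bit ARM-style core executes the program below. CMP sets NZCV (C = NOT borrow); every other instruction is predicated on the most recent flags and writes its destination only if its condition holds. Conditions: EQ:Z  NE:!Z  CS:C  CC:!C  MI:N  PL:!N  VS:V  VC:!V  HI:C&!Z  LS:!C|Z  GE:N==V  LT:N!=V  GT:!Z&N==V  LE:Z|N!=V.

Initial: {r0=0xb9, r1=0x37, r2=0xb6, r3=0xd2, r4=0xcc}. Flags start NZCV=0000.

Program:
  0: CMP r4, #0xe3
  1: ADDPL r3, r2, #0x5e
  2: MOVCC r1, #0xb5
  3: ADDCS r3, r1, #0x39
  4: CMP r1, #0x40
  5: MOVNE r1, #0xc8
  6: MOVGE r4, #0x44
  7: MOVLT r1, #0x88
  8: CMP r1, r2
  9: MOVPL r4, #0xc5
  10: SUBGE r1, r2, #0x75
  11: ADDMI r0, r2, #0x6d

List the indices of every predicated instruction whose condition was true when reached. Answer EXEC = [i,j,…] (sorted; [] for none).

EXEC = [2,5,7,11]

0: ✓ CMP  NZCV=1000
1: · ADDPL
2: ✓ MOVCC  r1←0xb5
3: · ADDCS
4: ✓ CMP  NZCV=0011
5: ✓ MOVNE  r1←0xc8
6: · MOVGE
7: ✓ MOVLT  r1←0x88
8: ✓ CMP  NZCV=1000
9: · MOVPL
10: · SUBGE
11: ✓ ADDMI  r0←0x23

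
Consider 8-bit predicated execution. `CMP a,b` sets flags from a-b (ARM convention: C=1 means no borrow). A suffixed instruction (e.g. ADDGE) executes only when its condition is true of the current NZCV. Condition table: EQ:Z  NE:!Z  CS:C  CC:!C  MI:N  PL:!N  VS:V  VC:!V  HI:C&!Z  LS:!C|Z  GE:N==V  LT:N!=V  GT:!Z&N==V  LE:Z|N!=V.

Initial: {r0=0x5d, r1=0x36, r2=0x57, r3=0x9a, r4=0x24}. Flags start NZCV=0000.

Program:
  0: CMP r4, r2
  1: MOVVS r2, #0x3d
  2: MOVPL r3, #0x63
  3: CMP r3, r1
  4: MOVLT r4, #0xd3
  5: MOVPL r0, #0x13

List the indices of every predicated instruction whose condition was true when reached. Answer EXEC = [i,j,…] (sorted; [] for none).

EXEC = [4,5]

0: ✓ CMP  NZCV=1000
1: · MOVVS
2: · MOVPL
3: ✓ CMP  NZCV=0011
4: ✓ MOVLT  r4←0xd3
5: ✓ MOVPL  r0←0x13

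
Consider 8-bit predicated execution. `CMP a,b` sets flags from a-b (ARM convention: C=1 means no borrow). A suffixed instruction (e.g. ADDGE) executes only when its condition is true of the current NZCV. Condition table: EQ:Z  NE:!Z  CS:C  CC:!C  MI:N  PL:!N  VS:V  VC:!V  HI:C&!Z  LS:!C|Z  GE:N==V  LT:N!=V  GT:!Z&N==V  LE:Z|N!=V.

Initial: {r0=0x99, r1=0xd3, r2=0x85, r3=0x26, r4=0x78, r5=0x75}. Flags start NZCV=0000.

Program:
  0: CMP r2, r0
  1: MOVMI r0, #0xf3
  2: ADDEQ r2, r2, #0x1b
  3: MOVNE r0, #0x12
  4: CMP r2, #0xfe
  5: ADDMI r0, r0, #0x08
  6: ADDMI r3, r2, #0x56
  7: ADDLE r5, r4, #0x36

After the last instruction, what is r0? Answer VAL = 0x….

0: ✓ CMP  NZCV=1000
1: ✓ MOVMI  r0←0xf3
2: · ADDEQ
3: ✓ MOVNE  r0←0x12
4: ✓ CMP  NZCV=1000
5: ✓ ADDMI  r0←0x1a
6: ✓ ADDMI  r3←0xdb
7: ✓ ADDLE  r5←0xae

VAL = 0x1a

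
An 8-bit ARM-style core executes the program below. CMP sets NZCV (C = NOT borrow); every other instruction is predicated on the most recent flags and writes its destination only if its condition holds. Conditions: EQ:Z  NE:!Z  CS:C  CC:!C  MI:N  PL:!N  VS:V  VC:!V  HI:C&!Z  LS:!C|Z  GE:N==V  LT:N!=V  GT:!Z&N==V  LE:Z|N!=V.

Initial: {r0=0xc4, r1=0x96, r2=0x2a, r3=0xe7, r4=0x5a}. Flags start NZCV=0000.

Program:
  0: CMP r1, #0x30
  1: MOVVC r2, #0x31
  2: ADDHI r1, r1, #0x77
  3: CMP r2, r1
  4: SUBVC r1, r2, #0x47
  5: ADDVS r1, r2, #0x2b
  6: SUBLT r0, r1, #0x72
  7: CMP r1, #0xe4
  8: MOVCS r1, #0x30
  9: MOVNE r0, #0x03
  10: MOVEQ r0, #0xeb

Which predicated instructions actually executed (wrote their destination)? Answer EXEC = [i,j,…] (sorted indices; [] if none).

EXEC = [2,4,9]

[0] flags=0011 → (cmp)
[1] flags=0011 VC?F → skip
[2] flags=0011 HI?T → r1=0x0d
[3] flags=0010 → (cmp)
[4] flags=0010 VC?T → r1=0xe3
[5] flags=0010 VS?F → skip
[6] flags=0010 LT?F → skip
[7] flags=1000 → (cmp)
[8] flags=1000 CS?F → skip
[9] flags=1000 NE?T → r0=0x03
[10] flags=1000 EQ?F → skip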